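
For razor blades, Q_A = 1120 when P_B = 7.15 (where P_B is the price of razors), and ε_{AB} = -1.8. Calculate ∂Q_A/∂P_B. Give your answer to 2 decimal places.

ε = (∂Q_A/∂P_B)·(P_B/Q_A) ⇒ ∂Q_A/∂P_B = ε·Q_A/P_B = -1.8 × 1120/7.15 ≈ -281.96.

-281.96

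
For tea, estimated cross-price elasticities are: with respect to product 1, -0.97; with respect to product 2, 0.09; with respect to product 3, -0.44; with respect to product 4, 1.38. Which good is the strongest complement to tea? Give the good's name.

product 1

Complements have ε < 0. The most negative value is -0.97 (product 1).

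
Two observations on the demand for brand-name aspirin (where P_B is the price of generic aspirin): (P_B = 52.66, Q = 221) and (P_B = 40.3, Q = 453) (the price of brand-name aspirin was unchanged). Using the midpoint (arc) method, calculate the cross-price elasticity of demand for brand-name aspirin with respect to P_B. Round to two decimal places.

ΔQ_A = 453 − 221 = 232; ΔP_B = 40.3 − 52.66 = -12.36.
Midpoints: Q̄_A = 337.0, P̄_B = 46.48.
ε = (ΔQ_A/Q̄_A)/(ΔP_B/P̄_B) = (232/337.0)/(-12.36/46.48) ≈ -2.59.
ε < 0: brand-name aspirin and generic aspirin are complements.

-2.59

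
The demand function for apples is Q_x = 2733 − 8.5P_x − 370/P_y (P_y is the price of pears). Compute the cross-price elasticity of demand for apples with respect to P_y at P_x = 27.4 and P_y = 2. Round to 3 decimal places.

0.080

At P_x = 27.4 and P_y = 2: Q_x = 2315.1.
∂Q_x/∂P_y = 370/P_y² = 92.5000.
ε = (∂Q_x/∂P_y)(P_y/Q_x) = 92.5000 × (2/2315.1) ≈ 0.080.
ε > 0: substitutes.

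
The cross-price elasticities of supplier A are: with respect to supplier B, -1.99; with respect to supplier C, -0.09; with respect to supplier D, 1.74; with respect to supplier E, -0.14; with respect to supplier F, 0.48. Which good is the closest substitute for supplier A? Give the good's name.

Substitutes have ε > 0. Among the positive values, 1.74 (supplier D) is largest.

supplier D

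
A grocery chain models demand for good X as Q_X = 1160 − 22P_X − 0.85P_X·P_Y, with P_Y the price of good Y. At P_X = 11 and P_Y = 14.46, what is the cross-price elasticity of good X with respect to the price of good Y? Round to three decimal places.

-0.173

At P_X = 11 and P_Y = 14.46: Q_X = 782.799.
∂Q_X/∂P_Y = -0.85P_X = -0.85(11) = -9.3500.
ε = (∂Q_X/∂P_Y)(P_Y/Q_X) = -9.3500 × (14.46/782.799) ≈ -0.173.
ε < 0: complements.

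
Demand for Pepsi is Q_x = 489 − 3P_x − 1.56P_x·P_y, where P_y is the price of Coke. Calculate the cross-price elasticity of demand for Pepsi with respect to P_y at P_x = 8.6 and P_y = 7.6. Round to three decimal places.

At P_x = 8.6 and P_y = 7.6: Q_x = 361.238.
∂Q_x/∂P_y = -1.56P_x = -1.56(8.6) = -13.4160.
ε = (∂Q_x/∂P_y)(P_y/Q_x) = -13.4160 × (7.6/361.238) ≈ -0.282.
ε < 0: complements.

-0.282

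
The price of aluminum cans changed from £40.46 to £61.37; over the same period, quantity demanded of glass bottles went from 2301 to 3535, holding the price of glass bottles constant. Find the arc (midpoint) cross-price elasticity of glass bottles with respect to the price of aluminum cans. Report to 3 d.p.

ΔQ_A = 3535 − 2301 = 1234; ΔP_B = 61.37 − 40.46 = 20.91.
Midpoints: Q̄_A = 2918.0, P̄_B = 50.91.
ε = (ΔQ_A/Q̄_A)/(ΔP_B/P̄_B) = (1234/2918.0)/(20.91/50.91) ≈ 1.030.
ε > 0: glass bottles and aluminum cans are substitutes.

1.030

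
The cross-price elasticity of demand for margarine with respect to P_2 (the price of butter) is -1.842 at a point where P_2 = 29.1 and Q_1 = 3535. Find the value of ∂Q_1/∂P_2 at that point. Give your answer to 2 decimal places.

ε = (∂Q_1/∂P_2)·(P_2/Q_1) ⇒ ∂Q_1/∂P_2 = ε·Q_1/P_2 = -1.842 × 3535/29.1 ≈ -223.76.

-223.76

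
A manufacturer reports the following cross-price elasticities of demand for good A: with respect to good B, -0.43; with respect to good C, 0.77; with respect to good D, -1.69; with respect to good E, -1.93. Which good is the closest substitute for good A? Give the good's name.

Substitutes have ε > 0. Among the positive values, 0.77 (good C) is largest.

good C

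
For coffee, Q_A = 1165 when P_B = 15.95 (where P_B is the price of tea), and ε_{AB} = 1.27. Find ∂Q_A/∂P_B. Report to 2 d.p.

ε = (∂Q_A/∂P_B)·(P_B/Q_A) ⇒ ∂Q_A/∂P_B = ε·Q_A/P_B = 1.27 × 1165/15.95 ≈ 92.76.

92.76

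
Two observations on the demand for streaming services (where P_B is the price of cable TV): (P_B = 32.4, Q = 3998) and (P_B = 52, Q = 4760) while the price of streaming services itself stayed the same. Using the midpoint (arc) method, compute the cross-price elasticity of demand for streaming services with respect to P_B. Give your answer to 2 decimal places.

ΔQ_A = 4760 − 3998 = 762; ΔP_B = 52 − 32.4 = 19.6.
Midpoints: Q̄_A = 4379.0, P̄_B = 42.20.
ε = (ΔQ_A/Q̄_A)/(ΔP_B/P̄_B) = (762/4379.0)/(19.6/42.20) ≈ 0.37.

0.37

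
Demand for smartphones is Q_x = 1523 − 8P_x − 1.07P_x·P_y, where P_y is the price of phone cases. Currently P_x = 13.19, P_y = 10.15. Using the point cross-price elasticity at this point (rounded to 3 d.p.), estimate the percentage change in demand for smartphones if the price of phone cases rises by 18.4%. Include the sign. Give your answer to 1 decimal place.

At P_x = 13.19, P_y = 10.15: Q_x = 1274.230.
∂Q_x/∂P_y = -1.07P_x = -14.1133.
ε = (∂Q_x/∂P_y)(P_y/Q_x) = -14.1133 × 10.15/1274.230 ≈ -0.112.
%ΔQ_x ≈ ε × %ΔP_y = -0.112 × (18.4%) = -2.1%.

-2.1%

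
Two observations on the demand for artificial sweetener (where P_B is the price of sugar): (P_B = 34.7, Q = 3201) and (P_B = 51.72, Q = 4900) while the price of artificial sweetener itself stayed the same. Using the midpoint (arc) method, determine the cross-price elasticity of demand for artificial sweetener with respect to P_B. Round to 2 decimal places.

1.06

ΔQ_A = 4900 − 3201 = 1699; ΔP_B = 51.72 − 34.7 = 17.02.
Midpoints: Q̄_A = 4050.5, P̄_B = 43.21.
ε = (ΔQ_A/Q̄_A)/(ΔP_B/P̄_B) = (1699/4050.5)/(17.02/43.21) ≈ 1.06.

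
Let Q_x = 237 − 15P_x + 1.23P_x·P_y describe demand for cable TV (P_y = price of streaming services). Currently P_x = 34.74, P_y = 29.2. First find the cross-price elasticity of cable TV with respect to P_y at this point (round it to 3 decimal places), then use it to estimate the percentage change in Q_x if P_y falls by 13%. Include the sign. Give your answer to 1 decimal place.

At P_x = 34.74, P_y = 29.2: Q_x = 963.622.
∂Q_x/∂P_y = 1.23P_x = 42.7302.
ε = (∂Q_x/∂P_y)(P_y/Q_x) = 42.7302 × 29.2/963.622 ≈ 1.295.
%ΔQ_x ≈ ε × %ΔP_y = 1.295 × (-13%) = -16.8%.

-16.8%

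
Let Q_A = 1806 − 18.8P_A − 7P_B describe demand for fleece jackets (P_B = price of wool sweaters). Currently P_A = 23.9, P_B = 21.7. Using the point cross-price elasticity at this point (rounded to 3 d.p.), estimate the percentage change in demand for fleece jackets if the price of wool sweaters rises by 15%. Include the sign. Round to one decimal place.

At P_A = 23.9, P_B = 21.7: Q_A = 1204.78.
∂Q_A/∂P_B = -7.
ε = (∂Q_A/∂P_B)(P_B/Q_A) = -7.0000 × 21.7/1204.78 ≈ -0.126.
%ΔQ_A ≈ ε × %ΔP_B = -0.126 × (15%) = -1.9%.

-1.9%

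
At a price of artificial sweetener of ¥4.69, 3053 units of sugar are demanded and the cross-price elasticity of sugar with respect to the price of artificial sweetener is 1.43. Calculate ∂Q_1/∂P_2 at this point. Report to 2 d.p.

ε = (∂Q_1/∂P_2)·(P_2/Q_1) ⇒ ∂Q_1/∂P_2 = ε·Q_1/P_2 = 1.43 × 3053/4.69 ≈ 930.87.

930.87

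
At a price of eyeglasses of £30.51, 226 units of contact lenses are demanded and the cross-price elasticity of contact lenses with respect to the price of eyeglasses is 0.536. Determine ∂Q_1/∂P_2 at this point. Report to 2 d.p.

3.97

ε = (∂Q_1/∂P_2)·(P_2/Q_1) ⇒ ∂Q_1/∂P_2 = ε·Q_1/P_2 = 0.536 × 226/30.51 ≈ 3.97.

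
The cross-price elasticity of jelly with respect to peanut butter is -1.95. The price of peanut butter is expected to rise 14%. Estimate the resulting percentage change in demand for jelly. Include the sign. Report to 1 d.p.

-27.3%

%ΔQ ≈ ε × %ΔP of peanut butter = -1.95 × (14%) = -27.3%.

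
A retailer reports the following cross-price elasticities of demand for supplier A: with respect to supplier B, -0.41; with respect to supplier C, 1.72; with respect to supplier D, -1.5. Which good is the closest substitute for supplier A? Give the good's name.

supplier C

Substitutes have ε > 0. Among the positive values, 1.72 (supplier C) is largest.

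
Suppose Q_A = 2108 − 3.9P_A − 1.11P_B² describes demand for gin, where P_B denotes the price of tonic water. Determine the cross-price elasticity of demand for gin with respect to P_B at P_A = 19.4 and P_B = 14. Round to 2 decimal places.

-0.24

At P_A = 19.4 and P_B = 14: Q_A = 1814.78.
∂Q_A/∂P_B = -2.22P_B = -2.22(14) = -31.0800.
ε = (∂Q_A/∂P_B)(P_B/Q_A) = -31.0800 × (14/1814.78) ≈ -0.24.
ε < 0: complements.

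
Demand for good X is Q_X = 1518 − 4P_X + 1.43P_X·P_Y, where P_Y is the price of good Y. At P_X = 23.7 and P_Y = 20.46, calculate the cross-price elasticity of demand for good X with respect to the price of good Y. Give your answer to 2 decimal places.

0.33

At P_X = 23.7 and P_Y = 20.46: Q_X = 2116.610.
∂Q_X/∂P_Y = 1.43P_X = 1.43(23.7) = 33.8910.
ε = (∂Q_X/∂P_Y)(P_Y/Q_X) = 33.8910 × (20.46/2116.610) ≈ 0.33.
ε > 0: substitutes.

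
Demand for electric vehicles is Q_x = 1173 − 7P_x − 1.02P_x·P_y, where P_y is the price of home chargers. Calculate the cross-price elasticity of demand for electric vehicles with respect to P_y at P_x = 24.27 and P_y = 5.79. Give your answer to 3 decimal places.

At P_x = 24.27 and P_y = 5.79: Q_x = 859.776.
∂Q_x/∂P_y = -1.02P_x = -1.02(24.27) = -24.7554.
ε = (∂Q_x/∂P_y)(P_y/Q_x) = -24.7554 × (5.79/859.776) ≈ -0.167.
ε < 0: complements.

-0.167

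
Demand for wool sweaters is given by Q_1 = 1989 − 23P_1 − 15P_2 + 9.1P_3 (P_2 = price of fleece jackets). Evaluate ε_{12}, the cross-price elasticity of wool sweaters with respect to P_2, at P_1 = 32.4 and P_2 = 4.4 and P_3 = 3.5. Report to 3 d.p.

-0.055

At P_1 = 32.4 and P_2 = 4.4 and P_3 = 3.5: Q_1 = 1209.65.
∂Q_1/∂P_2 = -15.
ε = (∂Q_1/∂P_2)(P_2/Q_1) = -15 × (4.4/1209.65) ≈ -0.055.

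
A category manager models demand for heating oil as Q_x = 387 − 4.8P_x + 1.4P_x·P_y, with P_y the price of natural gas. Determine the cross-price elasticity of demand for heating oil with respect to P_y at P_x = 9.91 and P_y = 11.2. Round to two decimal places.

At P_x = 9.91 and P_y = 11.2: Q_x = 494.821.
∂Q_x/∂P_y = 1.4P_x = 1.4(9.91) = 13.8740.
ε = (∂Q_x/∂P_y)(P_y/Q_x) = 13.8740 × (11.2/494.821) ≈ 0.31.
ε > 0: substitutes.

0.31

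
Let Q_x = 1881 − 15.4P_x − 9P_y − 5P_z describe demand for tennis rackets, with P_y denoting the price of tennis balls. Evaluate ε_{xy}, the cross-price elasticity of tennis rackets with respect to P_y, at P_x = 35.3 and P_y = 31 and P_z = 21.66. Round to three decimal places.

At P_x = 35.3 and P_y = 31 and P_z = 21.66: Q_x = 950.08.
∂Q_x/∂P_y = -9.
ε = (∂Q_x/∂P_y)(P_y/Q_x) = -9 × (31/950.08) ≈ -0.294.

-0.294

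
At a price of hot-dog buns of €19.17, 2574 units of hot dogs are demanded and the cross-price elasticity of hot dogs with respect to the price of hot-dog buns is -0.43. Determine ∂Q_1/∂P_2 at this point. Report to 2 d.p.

ε = (∂Q_1/∂P_2)·(P_2/Q_1) ⇒ ∂Q_1/∂P_2 = ε·Q_1/P_2 = -0.43 × 2574/19.17 ≈ -57.74.

-57.74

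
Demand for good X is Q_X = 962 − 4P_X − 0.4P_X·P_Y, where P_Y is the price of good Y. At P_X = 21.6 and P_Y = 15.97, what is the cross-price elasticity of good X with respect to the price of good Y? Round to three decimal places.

At P_X = 21.6 and P_Y = 15.97: Q_X = 737.619.
∂Q_X/∂P_Y = -0.4P_X = -0.4(21.6) = -8.6400.
ε = (∂Q_X/∂P_Y)(P_Y/Q_X) = -8.6400 × (15.97/737.619) ≈ -0.187.
ε < 0: complements.

-0.187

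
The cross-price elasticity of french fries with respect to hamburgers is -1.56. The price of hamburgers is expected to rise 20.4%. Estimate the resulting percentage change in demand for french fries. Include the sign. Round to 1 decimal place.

-31.8%

%ΔQ ≈ ε × %ΔP of hamburgers = -1.56 × (20.4%) = -31.8%.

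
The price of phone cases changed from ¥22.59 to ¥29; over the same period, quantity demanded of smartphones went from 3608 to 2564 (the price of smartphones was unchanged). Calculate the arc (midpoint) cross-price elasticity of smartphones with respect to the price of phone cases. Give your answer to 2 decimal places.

ΔQ_A = 2564 − 3608 = -1044; ΔP_B = 29 − 22.59 = 6.41.
Midpoints: Q̄_A = 3086.0, P̄_B = 25.80.
ε = (ΔQ_A/Q̄_A)/(ΔP_B/P̄_B) = (-1044/3086.0)/(6.41/25.80) ≈ -1.36.

-1.36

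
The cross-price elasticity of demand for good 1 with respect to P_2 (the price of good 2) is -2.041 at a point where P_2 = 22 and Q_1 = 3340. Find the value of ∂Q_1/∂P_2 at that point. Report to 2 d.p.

-309.86

ε = (∂Q_1/∂P_2)·(P_2/Q_1) ⇒ ∂Q_1/∂P_2 = ε·Q_1/P_2 = -2.041 × 3340/22 ≈ -309.86.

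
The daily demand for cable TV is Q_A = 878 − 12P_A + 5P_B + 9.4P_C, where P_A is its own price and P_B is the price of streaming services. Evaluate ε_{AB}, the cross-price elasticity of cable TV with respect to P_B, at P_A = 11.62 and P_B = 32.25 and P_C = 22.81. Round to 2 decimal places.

At P_A = 11.62 and P_B = 32.25 and P_C = 22.81: Q_A = 1114.224.
∂Q_A/∂P_B = 5.
ε = (∂Q_A/∂P_B)(P_B/Q_A) = 5 × (32.25/1114.224) ≈ 0.14.
Since ε > 0, cable TV and streaming services are substitutes.

0.14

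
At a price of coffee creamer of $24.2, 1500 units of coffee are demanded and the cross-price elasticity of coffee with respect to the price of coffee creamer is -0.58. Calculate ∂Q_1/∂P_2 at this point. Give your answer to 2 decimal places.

-35.95

ε = (∂Q_1/∂P_2)·(P_2/Q_1) ⇒ ∂Q_1/∂P_2 = ε·Q_1/P_2 = -0.58 × 1500/24.2 ≈ -35.95.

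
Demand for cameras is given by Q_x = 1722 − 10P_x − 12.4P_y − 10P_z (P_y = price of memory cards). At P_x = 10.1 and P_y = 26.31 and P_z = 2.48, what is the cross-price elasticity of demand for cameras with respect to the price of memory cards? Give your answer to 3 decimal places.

At P_x = 10.1 and P_y = 26.31 and P_z = 2.48: Q_x = 1269.956.
∂Q_x/∂P_y = -12.4.
ε = (∂Q_x/∂P_y)(P_y/Q_x) = -12.4 × (26.31/1269.956) ≈ -0.257.

-0.257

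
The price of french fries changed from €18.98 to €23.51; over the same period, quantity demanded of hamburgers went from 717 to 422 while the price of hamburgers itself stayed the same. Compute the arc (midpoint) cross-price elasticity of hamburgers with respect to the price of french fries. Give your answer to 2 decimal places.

ΔQ_A = 422 − 717 = -295; ΔP_B = 23.51 − 18.98 = 4.53.
Midpoints: Q̄_A = 569.5, P̄_B = 21.25.
ε = (ΔQ_A/Q̄_A)/(ΔP_B/P̄_B) = (-295/569.5)/(4.53/21.25) ≈ -2.43.

-2.43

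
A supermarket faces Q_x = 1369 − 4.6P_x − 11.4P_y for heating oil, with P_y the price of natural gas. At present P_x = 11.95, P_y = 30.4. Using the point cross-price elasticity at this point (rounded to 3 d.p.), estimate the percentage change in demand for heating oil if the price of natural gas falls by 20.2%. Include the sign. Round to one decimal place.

At P_x = 11.95, P_y = 30.4: Q_x = 967.47.
∂Q_x/∂P_y = -11.4.
ε = (∂Q_x/∂P_y)(P_y/Q_x) = -11.4000 × 30.4/967.47 ≈ -0.358.
%ΔQ_x ≈ ε × %ΔP_y = -0.358 × (-20.2%) = 7.2%.

7.2%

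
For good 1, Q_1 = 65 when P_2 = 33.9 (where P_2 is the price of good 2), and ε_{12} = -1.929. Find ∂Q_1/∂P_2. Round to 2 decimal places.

ε = (∂Q_1/∂P_2)·(P_2/Q_1) ⇒ ∂Q_1/∂P_2 = ε·Q_1/P_2 = -1.929 × 65/33.9 ≈ -3.70.

-3.70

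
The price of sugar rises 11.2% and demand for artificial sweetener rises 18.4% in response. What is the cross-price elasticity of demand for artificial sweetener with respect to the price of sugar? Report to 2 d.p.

1.64

ε = (%ΔQ of artificial sweetener) / (%ΔP of sugar) = (18.4%) / (11.2%) ≈ 1.64.
Positive cross-price elasticity: substitutes.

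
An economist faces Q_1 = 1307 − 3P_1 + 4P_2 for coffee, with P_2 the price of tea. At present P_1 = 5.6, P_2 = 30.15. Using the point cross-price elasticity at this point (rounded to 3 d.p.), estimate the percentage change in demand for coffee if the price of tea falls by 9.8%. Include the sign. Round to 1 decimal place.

-0.8%

At P_1 = 5.6, P_2 = 30.15: Q_1 = 1410.8.
∂Q_1/∂P_2 = 4.
ε = (∂Q_1/∂P_2)(P_2/Q_1) = 4.0000 × 30.15/1410.8 ≈ 0.085.
%ΔQ_1 ≈ ε × %ΔP_2 = 0.085 × (-9.8%) = -0.8%.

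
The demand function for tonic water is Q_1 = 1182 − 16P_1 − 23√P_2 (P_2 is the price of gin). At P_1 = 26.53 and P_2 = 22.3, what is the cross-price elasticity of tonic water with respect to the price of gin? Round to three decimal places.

-0.084

At P_1 = 26.53 and P_2 = 22.3: Q_1 = 648.907.
∂Q_1/∂P_2 = -23/(2√P_2) = -23/(2√22.3) = -2.4353.
ε = (∂Q_1/∂P_2)(P_2/Q_1) = -2.4353 × (22.3/648.907) ≈ -0.084.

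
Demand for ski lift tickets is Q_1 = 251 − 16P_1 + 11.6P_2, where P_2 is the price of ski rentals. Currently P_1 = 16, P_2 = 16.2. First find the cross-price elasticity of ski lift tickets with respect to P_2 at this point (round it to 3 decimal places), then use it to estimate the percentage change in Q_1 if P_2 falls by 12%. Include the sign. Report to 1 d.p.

At P_1 = 16, P_2 = 16.2: Q_1 = 182.92.
∂Q_1/∂P_2 = 11.6.
ε = (∂Q_1/∂P_2)(P_2/Q_1) = 11.6000 × 16.2/182.92 ≈ 1.027.
%ΔQ_1 ≈ ε × %ΔP_2 = 1.027 × (-12%) = -12.3%.

-12.3%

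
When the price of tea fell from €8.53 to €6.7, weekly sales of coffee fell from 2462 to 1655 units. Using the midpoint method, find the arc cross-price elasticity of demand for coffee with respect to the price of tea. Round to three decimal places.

ΔQ_A = 1655 − 2462 = -807; ΔP_B = 6.7 − 8.53 = -1.83.
Midpoints: Q̄_A = 2058.5, P̄_B = 7.62.
ε = (ΔQ_A/Q̄_A)/(ΔP_B/P̄_B) = (-807/2058.5)/(-1.83/7.62) ≈ 1.631.
ε > 0: coffee and tea are substitutes.

1.631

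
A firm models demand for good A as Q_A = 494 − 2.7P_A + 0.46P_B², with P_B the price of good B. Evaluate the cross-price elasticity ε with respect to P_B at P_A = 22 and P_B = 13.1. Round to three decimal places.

0.307

At P_A = 22 and P_B = 13.1: Q_A = 513.541.
∂Q_A/∂P_B = 0.92P_B = 0.92(13.1) = 12.0520.
ε = (∂Q_A/∂P_B)(P_B/Q_A) = 12.0520 × (13.1/513.541) ≈ 0.307.
ε > 0: substitutes.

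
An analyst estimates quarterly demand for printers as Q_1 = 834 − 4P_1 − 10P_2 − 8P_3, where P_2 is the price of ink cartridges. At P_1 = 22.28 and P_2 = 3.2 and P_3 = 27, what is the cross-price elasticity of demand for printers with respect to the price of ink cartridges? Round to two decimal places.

-0.06

At P_1 = 22.28 and P_2 = 3.2 and P_3 = 27: Q_1 = 496.88.
∂Q_1/∂P_2 = -10.
ε = (∂Q_1/∂P_2)(P_2/Q_1) = -10 × (3.2/496.88) ≈ -0.06.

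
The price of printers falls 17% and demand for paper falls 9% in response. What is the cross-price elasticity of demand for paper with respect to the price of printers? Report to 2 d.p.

0.53

ε = (%ΔQ of paper) / (%ΔP of printers) = (-9%) / (-17%) ≈ 0.53.
Positive cross-price elasticity: substitutes.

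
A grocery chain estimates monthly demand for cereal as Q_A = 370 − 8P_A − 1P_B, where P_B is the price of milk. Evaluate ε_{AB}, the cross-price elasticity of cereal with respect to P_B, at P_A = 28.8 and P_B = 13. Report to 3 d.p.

At P_A = 28.8 and P_B = 13: Q_A = 126.6.
∂Q_A/∂P_B = -1.
ε = (∂Q_A/∂P_B)(P_B/Q_A) = -1 × (13/126.6) ≈ -0.103.

-0.103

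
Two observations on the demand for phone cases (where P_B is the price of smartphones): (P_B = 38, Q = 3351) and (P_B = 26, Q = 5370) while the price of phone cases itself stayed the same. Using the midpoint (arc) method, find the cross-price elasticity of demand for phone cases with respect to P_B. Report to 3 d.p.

ΔQ_A = 5370 − 3351 = 2019; ΔP_B = 26 − 38 = -12.
Midpoints: Q̄_A = 4360.5, P̄_B = 32.00.
ε = (ΔQ_A/Q̄_A)/(ΔP_B/P̄_B) = (2019/4360.5)/(-12/32.00) ≈ -1.235.
ε < 0: phone cases and smartphones are complements.

-1.235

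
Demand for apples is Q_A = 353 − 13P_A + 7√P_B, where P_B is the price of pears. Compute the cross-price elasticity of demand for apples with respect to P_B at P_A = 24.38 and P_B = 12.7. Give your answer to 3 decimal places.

0.204

At P_A = 24.38 and P_B = 12.7: Q_A = 61.006.
∂Q_A/∂P_B = 7/(2√P_B) = 7/(2√12.7) = 0.9821.
ε = (∂Q_A/∂P_B)(P_B/Q_A) = 0.9821 × (12.7/61.006) ≈ 0.204.
ε > 0: substitutes.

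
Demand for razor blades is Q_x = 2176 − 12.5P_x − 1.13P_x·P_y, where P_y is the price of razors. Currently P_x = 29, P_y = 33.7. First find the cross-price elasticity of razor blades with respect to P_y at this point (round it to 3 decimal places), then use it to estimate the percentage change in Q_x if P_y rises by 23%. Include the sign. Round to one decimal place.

At P_x = 29, P_y = 33.7: Q_x = 709.151.
∂Q_x/∂P_y = -1.13P_x = -32.7700.
ε = (∂Q_x/∂P_y)(P_y/Q_x) = -32.7700 × 33.7/709.151 ≈ -1.557.
%ΔQ_x ≈ ε × %ΔP_y = -1.557 × (23%) = -35.8%.

-35.8%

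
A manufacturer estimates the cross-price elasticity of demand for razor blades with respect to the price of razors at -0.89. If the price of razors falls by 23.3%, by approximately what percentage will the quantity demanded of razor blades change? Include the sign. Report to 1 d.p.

20.7%

%ΔQ ≈ ε × %ΔP of razors = -0.89 × (-23.3%) = 20.7%.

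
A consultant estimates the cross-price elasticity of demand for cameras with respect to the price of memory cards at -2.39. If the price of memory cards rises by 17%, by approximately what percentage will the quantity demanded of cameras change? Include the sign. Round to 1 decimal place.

%ΔQ ≈ ε × %ΔP of memory cards = -2.39 × (17%) = -40.6%.

-40.6%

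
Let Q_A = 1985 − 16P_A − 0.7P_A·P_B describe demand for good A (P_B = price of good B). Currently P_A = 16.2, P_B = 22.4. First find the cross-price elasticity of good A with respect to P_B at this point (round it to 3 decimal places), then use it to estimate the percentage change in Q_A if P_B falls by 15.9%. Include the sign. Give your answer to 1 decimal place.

2.8%

At P_A = 16.2, P_B = 22.4: Q_A = 1471.784.
∂Q_A/∂P_B = -0.7P_A = -11.3400.
ε = (∂Q_A/∂P_B)(P_B/Q_A) = -11.3400 × 22.4/1471.784 ≈ -0.173.
%ΔQ_A ≈ ε × %ΔP_B = -0.173 × (-15.9%) = 2.8%.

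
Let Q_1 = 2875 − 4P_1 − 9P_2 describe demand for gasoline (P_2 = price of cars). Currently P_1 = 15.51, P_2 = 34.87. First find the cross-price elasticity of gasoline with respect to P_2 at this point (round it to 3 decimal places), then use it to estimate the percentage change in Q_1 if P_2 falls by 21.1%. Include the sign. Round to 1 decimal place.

At P_1 = 15.51, P_2 = 34.87: Q_1 = 2499.13.
∂Q_1/∂P_2 = -9.
ε = (∂Q_1/∂P_2)(P_2/Q_1) = -9.0000 × 34.87/2499.13 ≈ -0.126.
%ΔQ_1 ≈ ε × %ΔP_2 = -0.126 × (-21.1%) = 2.7%.

2.7%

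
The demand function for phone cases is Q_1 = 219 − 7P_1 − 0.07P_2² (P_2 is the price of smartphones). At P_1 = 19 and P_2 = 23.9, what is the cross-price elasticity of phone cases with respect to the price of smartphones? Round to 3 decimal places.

At P_1 = 19 and P_2 = 23.9: Q_1 = 46.015.
∂Q_1/∂P_2 = -0.14P_2 = -0.14(23.9) = -3.3460.
ε = (∂Q_1/∂P_2)(P_2/Q_1) = -3.3460 × (23.9/46.015) ≈ -1.738.
ε < 0: complements.

-1.738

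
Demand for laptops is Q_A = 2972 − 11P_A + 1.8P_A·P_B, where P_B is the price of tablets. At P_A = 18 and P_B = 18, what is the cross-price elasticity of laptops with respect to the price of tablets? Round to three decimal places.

At P_A = 18 and P_B = 18: Q_A = 3357.2.
∂Q_A/∂P_B = 1.8P_A = 1.8(18) = 32.4000.
ε = (∂Q_A/∂P_B)(P_B/Q_A) = 32.4000 × (18/3357.2) ≈ 0.174.
ε > 0: substitutes.

0.174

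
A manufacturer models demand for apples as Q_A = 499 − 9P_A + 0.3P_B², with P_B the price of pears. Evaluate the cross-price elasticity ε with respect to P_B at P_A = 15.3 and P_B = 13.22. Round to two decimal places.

0.25

At P_A = 15.3 and P_B = 13.22: Q_A = 413.731.
∂Q_A/∂P_B = 0.6P_B = 0.6(13.22) = 7.9320.
ε = (∂Q_A/∂P_B)(P_B/Q_A) = 7.9320 × (13.22/413.731) ≈ 0.25.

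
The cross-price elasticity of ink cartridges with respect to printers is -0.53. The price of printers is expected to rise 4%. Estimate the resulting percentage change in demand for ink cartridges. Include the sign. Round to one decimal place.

-2.1%

%ΔQ ≈ ε × %ΔP of printers = -0.53 × (4%) = -2.1%.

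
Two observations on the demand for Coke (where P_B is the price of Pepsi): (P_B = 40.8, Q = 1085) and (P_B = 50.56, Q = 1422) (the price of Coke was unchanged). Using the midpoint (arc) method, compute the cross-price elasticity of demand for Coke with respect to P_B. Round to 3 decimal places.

1.258

ΔQ_A = 1422 − 1085 = 337; ΔP_B = 50.56 − 40.8 = 9.76.
Midpoints: Q̄_A = 1253.5, P̄_B = 45.68.
ε = (ΔQ_A/Q̄_A)/(ΔP_B/P̄_B) = (337/1253.5)/(9.76/45.68) ≈ 1.258.
ε > 0: Coke and Pepsi are substitutes.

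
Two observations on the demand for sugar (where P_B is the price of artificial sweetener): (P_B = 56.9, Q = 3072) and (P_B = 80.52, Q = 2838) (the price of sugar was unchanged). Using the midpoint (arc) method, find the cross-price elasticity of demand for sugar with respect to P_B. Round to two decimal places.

-0.23

ΔQ_A = 2838 − 3072 = -234; ΔP_B = 80.52 − 56.9 = 23.62.
Midpoints: Q̄_A = 2955.0, P̄_B = 68.71.
ε = (ΔQ_A/Q̄_A)/(ΔP_B/P̄_B) = (-234/2955.0)/(23.62/68.71) ≈ -0.23.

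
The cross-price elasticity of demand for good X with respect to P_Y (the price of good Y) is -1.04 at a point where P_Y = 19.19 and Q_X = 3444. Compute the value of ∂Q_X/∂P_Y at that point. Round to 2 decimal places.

-186.65

ε = (∂Q_X/∂P_Y)·(P_Y/Q_X) ⇒ ∂Q_X/∂P_Y = ε·Q_X/P_Y = -1.04 × 3444/19.19 ≈ -186.65.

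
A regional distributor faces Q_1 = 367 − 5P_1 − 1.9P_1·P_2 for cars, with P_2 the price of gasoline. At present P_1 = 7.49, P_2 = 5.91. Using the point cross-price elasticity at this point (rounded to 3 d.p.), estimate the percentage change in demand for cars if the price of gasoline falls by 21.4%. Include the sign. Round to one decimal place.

7.3%

At P_1 = 7.49, P_2 = 5.91: Q_1 = 245.445.
∂Q_1/∂P_2 = -1.9P_1 = -14.2310.
ε = (∂Q_1/∂P_2)(P_2/Q_1) = -14.2310 × 5.91/245.445 ≈ -0.343.
%ΔQ_1 ≈ ε × %ΔP_2 = -0.343 × (-21.4%) = 7.3%.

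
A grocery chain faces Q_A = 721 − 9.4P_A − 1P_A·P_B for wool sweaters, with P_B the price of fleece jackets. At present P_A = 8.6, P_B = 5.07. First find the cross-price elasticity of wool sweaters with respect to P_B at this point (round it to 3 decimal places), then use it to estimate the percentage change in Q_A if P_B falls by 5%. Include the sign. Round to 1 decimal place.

At P_A = 8.6, P_B = 5.07: Q_A = 596.558.
∂Q_A/∂P_B = -1P_A = -8.6000.
ε = (∂Q_A/∂P_B)(P_B/Q_A) = -8.6000 × 5.07/596.558 ≈ -0.073.
%ΔQ_A ≈ ε × %ΔP_B = -0.073 × (-5%) = 0.4%.

0.4%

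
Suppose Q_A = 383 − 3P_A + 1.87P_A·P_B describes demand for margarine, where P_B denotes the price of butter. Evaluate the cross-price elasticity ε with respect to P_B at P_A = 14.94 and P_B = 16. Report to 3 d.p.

At P_A = 14.94 and P_B = 16: Q_A = 785.185.
∂Q_A/∂P_B = 1.87P_A = 1.87(14.94) = 27.9378.
ε = (∂Q_A/∂P_B)(P_B/Q_A) = 27.9378 × (16/785.185) ≈ 0.569.

0.569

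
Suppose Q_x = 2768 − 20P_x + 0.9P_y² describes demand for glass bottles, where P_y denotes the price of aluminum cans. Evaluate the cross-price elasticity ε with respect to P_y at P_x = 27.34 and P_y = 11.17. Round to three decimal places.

0.096

At P_x = 27.34 and P_y = 11.17: Q_x = 2333.492.
∂Q_x/∂P_y = 1.8P_y = 1.8(11.17) = 20.1060.
ε = (∂Q_x/∂P_y)(P_y/Q_x) = 20.1060 × (11.17/2333.492) ≈ 0.096.
ε > 0: substitutes.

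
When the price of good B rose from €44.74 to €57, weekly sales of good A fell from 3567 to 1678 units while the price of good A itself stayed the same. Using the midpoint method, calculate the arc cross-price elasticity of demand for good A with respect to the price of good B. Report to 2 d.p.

ΔQ_A = 1678 − 3567 = -1889; ΔP_B = 57 − 44.74 = 12.26.
Midpoints: Q̄_A = 2622.5, P̄_B = 50.87.
ε = (ΔQ_A/Q̄_A)/(ΔP_B/P̄_B) = (-1889/2622.5)/(12.26/50.87) ≈ -2.99.

-2.99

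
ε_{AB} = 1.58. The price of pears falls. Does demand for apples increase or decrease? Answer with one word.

decrease

ε > 0 and the price of pears falls, so the quantity of apples moves in the same direction: it decreases.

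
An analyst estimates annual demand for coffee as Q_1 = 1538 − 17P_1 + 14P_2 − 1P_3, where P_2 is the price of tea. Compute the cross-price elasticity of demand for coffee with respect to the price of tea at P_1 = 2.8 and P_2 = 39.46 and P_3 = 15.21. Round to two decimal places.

0.27

At P_1 = 2.8 and P_2 = 39.46 and P_3 = 15.21: Q_1 = 2027.63.
∂Q_1/∂P_2 = 14.
ε = (∂Q_1/∂P_2)(P_2/Q_1) = 14 × (39.46/2027.63) ≈ 0.27.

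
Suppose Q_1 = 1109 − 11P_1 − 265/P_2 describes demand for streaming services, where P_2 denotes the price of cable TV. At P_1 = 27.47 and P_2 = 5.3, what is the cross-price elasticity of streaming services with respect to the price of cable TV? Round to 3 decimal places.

0.066

At P_1 = 27.47 and P_2 = 5.3: Q_1 = 756.83.
∂Q_1/∂P_2 = 265/P_2² = 9.4340.
ε = (∂Q_1/∂P_2)(P_2/Q_1) = 9.4340 × (5.3/756.83) ≈ 0.066.
ε > 0: substitutes.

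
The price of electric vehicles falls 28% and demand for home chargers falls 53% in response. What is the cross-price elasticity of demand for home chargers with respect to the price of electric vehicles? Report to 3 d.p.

1.893

ε = (%ΔQ of home chargers) / (%ΔP of electric vehicles) = (-53%) / (-28%) ≈ 1.893.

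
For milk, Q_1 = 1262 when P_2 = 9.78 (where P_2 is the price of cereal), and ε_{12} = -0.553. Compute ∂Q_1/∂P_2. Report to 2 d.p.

-71.36

ε = (∂Q_1/∂P_2)·(P_2/Q_1) ⇒ ∂Q_1/∂P_2 = ε·Q_1/P_2 = -0.553 × 1262/9.78 ≈ -71.36.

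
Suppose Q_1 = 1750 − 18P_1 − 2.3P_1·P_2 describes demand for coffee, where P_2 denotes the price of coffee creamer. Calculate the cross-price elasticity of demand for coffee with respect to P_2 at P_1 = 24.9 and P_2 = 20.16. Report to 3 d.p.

-7.842

At P_1 = 24.9 and P_2 = 20.16: Q_1 = 147.237.
∂Q_1/∂P_2 = -2.3P_1 = -2.3(24.9) = -57.2700.
ε = (∂Q_1/∂P_2)(P_2/Q_1) = -57.2700 × (20.16/147.237) ≈ -7.842.
ε < 0: complements.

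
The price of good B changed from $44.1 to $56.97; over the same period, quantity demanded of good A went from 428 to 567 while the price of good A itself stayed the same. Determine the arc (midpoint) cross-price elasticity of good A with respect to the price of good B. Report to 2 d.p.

1.10

ΔQ_A = 567 − 428 = 139; ΔP_B = 56.97 − 44.1 = 12.87.
Midpoints: Q̄_A = 497.5, P̄_B = 50.53.
ε = (ΔQ_A/Q̄_A)/(ΔP_B/P̄_B) = (139/497.5)/(12.87/50.53) ≈ 1.10.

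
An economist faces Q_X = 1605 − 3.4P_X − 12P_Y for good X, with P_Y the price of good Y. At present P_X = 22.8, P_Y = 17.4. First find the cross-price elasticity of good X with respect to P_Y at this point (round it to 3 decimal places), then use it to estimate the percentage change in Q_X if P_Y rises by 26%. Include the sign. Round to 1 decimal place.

-4.1%

At P_X = 22.8, P_Y = 17.4: Q_X = 1318.68.
∂Q_X/∂P_Y = -12.
ε = (∂Q_X/∂P_Y)(P_Y/Q_X) = -12.0000 × 17.4/1318.68 ≈ -0.158.
%ΔQ_X ≈ ε × %ΔP_Y = -0.158 × (26%) = -4.1%.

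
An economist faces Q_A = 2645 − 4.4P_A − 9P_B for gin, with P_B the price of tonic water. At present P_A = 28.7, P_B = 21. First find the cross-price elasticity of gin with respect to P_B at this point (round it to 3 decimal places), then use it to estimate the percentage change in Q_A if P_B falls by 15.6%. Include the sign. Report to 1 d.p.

1.3%

At P_A = 28.7, P_B = 21: Q_A = 2329.72.
∂Q_A/∂P_B = -9.
ε = (∂Q_A/∂P_B)(P_B/Q_A) = -9.0000 × 21/2329.72 ≈ -0.081.
%ΔQ_A ≈ ε × %ΔP_B = -0.081 × (-15.6%) = 1.3%.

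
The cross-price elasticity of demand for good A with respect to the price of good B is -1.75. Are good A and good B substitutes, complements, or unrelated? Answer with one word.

ε = -1.75 < 0, so a higher price of good B lowers demand for good A: complements.

complements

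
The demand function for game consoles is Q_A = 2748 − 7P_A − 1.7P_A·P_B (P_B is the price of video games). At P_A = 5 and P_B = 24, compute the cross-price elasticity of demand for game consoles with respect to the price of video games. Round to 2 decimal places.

At P_A = 5 and P_B = 24: Q_A = 2509.
∂Q_A/∂P_B = -1.7P_A = -1.7(5) = -8.5000.
ε = (∂Q_A/∂P_B)(P_B/Q_A) = -8.5000 × (24/2509) ≈ -0.08.

-0.08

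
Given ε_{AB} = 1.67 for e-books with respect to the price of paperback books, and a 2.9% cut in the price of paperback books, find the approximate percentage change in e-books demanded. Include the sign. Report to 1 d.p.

%ΔQ ≈ ε × %ΔP of paperback books = 1.67 × (-2.9%) = -4.8%.

-4.8%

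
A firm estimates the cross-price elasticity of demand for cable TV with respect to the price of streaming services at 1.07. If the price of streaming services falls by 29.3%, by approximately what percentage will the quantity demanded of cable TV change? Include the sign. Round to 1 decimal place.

%ΔQ ≈ ε × %ΔP of streaming services = 1.07 × (-29.3%) = -31.4%.

-31.4%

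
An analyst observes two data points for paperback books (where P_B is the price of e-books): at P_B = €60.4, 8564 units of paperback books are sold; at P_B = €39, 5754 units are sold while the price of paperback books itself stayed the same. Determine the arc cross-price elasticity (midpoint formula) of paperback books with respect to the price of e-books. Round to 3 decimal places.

0.912

ΔQ_A = 5754 − 8564 = -2810; ΔP_B = 39 − 60.4 = -21.4.
Midpoints: Q̄_A = 7159.0, P̄_B = 49.70.
ε = (ΔQ_A/Q̄_A)/(ΔP_B/P̄_B) = (-2810/7159.0)/(-21.4/49.70) ≈ 0.912.
ε > 0: paperback books and e-books are substitutes.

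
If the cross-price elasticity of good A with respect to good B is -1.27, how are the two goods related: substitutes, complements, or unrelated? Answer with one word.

complements

ε = -1.27 < 0, so a higher price of good B lowers demand for good A: complements.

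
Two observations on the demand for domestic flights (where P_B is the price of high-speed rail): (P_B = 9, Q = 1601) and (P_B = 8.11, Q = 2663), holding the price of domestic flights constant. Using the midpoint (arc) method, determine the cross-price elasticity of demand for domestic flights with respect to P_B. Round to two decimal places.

-4.79

ΔQ_A = 2663 − 1601 = 1062; ΔP_B = 8.11 − 9 = -0.89.
Midpoints: Q̄_A = 2132.0, P̄_B = 8.55.
ε = (ΔQ_A/Q̄_A)/(ΔP_B/P̄_B) = (1062/2132.0)/(-0.89/8.55) ≈ -4.79.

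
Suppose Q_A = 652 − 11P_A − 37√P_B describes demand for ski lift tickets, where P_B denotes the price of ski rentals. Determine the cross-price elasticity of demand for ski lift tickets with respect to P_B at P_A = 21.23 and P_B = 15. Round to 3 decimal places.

-0.260

At P_A = 21.23 and P_B = 15: Q_A = 275.170.
∂Q_A/∂P_B = -37/(2√P_B) = -37/(2√15) = -4.7767.
ε = (∂Q_A/∂P_B)(P_B/Q_A) = -4.7767 × (15/275.170) ≈ -0.260.
ε < 0: complements.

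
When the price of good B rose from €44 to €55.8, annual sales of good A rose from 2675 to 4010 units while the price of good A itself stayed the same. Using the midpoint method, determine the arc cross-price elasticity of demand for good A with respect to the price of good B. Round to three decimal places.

1.689

ΔQ_A = 4010 − 2675 = 1335; ΔP_B = 55.8 − 44 = 11.8.
Midpoints: Q̄_A = 3342.5, P̄_B = 49.90.
ε = (ΔQ_A/Q̄_A)/(ΔP_B/P̄_B) = (1335/3342.5)/(11.8/49.90) ≈ 1.689.
ε > 0: good A and good B are substitutes.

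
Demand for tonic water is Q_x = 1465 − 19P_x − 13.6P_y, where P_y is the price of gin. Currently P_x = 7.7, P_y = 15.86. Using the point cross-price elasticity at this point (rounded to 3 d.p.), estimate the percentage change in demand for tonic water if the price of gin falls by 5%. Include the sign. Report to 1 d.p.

At P_x = 7.7, P_y = 15.86: Q_x = 1103.004.
∂Q_x/∂P_y = -13.6.
ε = (∂Q_x/∂P_y)(P_y/Q_x) = -13.6000 × 15.86/1103.004 ≈ -0.196.
%ΔQ_x ≈ ε × %ΔP_y = -0.196 × (-5%) = 1.0%.

1.0%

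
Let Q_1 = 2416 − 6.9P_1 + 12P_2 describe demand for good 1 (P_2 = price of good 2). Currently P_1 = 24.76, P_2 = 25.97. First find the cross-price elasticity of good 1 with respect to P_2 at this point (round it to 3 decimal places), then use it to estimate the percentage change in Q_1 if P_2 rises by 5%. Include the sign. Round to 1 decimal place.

0.6%

At P_1 = 24.76, P_2 = 25.97: Q_1 = 2556.796.
∂Q_1/∂P_2 = 12.
ε = (∂Q_1/∂P_2)(P_2/Q_1) = 12.0000 × 25.97/2556.796 ≈ 0.122.
%ΔQ_1 ≈ ε × %ΔP_2 = 0.122 × (5%) = 0.6%.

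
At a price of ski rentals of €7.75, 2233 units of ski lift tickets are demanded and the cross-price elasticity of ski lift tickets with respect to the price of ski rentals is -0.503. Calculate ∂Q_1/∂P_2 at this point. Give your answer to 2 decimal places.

ε = (∂Q_1/∂P_2)·(P_2/Q_1) ⇒ ∂Q_1/∂P_2 = ε·Q_1/P_2 = -0.503 × 2233/7.75 ≈ -144.93.

-144.93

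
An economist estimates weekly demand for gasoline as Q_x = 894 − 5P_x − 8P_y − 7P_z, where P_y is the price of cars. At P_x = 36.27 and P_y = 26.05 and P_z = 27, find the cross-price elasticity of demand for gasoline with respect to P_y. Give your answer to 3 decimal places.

-0.661

At P_x = 36.27 and P_y = 26.05 and P_z = 27: Q_x = 315.25.
∂Q_x/∂P_y = -8.
ε = (∂Q_x/∂P_y)(P_y/Q_x) = -8 × (26.05/315.25) ≈ -0.661.
Since ε < 0, gasoline and cars are complements.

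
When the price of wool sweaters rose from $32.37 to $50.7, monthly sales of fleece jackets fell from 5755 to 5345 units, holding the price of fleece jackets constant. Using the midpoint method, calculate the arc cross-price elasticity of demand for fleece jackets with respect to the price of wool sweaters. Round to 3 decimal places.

-0.167

ΔQ_A = 5345 − 5755 = -410; ΔP_B = 50.7 − 32.37 = 18.33.
Midpoints: Q̄_A = 5550.0, P̄_B = 41.53.
ε = (ΔQ_A/Q̄_A)/(ΔP_B/P̄_B) = (-410/5550.0)/(18.33/41.53) ≈ -0.167.
ε < 0: fleece jackets and wool sweaters are complements.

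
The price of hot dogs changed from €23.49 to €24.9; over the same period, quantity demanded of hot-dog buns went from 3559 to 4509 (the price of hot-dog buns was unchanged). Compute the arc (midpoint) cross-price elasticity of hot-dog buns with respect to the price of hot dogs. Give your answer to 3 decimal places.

ΔQ_A = 4509 − 3559 = 950; ΔP_B = 24.9 − 23.49 = 1.41.
Midpoints: Q̄_A = 4034.0, P̄_B = 24.20.
ε = (ΔQ_A/Q̄_A)/(ΔP_B/P̄_B) = (950/4034.0)/(1.41/24.20) ≈ 4.041.
ε > 0: hot-dog buns and hot dogs are substitutes.

4.041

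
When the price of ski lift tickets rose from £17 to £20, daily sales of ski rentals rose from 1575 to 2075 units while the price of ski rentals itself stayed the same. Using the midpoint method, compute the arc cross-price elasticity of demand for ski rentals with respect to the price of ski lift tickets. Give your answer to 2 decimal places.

1.69

ΔQ_A = 2075 − 1575 = 500; ΔP_B = 20 − 17 = 3.
Midpoints: Q̄_A = 1825.0, P̄_B = 18.50.
ε = (ΔQ_A/Q̄_A)/(ΔP_B/P̄_B) = (500/1825.0)/(3/18.50) ≈ 1.69.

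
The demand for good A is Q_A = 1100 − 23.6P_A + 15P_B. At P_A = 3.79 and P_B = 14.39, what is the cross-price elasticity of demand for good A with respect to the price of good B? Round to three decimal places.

At P_A = 3.79 and P_B = 14.39: Q_A = 1226.406.
∂Q_A/∂P_B = 15.
ε = (∂Q_A/∂P_B)(P_B/Q_A) = 15 × (14.39/1226.406) ≈ 0.176.

0.176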